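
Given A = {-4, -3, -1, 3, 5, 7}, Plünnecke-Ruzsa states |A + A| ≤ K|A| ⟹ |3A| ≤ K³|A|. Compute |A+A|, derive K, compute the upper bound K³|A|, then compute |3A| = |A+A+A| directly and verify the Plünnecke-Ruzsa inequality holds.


|A| = 6.
Step 1: Compute A + A by enumerating all 36 pairs.
A + A = {-8, -7, -6, -5, -4, -2, -1, 0, 1, 2, 3, 4, 6, 8, 10, 12, 14}, so |A + A| = 17.
Step 2: Doubling constant K = |A + A|/|A| = 17/6 = 17/6 ≈ 2.8333.
Step 3: Plünnecke-Ruzsa gives |3A| ≤ K³·|A| = (2.8333)³ · 6 ≈ 136.4722.
Step 4: Compute 3A = A + A + A directly by enumerating all triples (a,b,c) ∈ A³; |3A| = 29.
Step 5: Check 29 ≤ 136.4722? Yes ✓.

K = 17/6, Plünnecke-Ruzsa bound K³|A| ≈ 136.4722, |3A| = 29, inequality holds.


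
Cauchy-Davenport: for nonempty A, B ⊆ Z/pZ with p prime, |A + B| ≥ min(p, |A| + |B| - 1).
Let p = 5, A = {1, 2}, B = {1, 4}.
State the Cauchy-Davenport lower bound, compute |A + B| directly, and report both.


Cauchy-Davenport: |A + B| ≥ min(p, |A| + |B| - 1) for A, B nonempty in Z/pZ.
|A| = 2, |B| = 2, p = 5.
CD lower bound = min(5, 2 + 2 - 1) = min(5, 3) = 3.
Compute A + B mod 5 directly:
a = 1: 1+1=2, 1+4=0
a = 2: 2+1=3, 2+4=1
A + B = {0, 1, 2, 3}, so |A + B| = 4.
Verify: 4 ≥ 3? Yes ✓.

CD lower bound = 3, actual |A + B| = 4.


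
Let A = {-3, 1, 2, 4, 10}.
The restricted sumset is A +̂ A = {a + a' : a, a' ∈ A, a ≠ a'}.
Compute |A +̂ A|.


Restricted sumset: A +̂ A = {a + a' : a ∈ A, a' ∈ A, a ≠ a'}.
Equivalently, take A + A and drop any sum 2a that is achievable ONLY as a + a for a ∈ A (i.e. sums representable only with equal summands).
Enumerate pairs (a, a') with a < a' (symmetric, so each unordered pair gives one sum; this covers all a ≠ a'):
  -3 + 1 = -2
  -3 + 2 = -1
  -3 + 4 = 1
  -3 + 10 = 7
  1 + 2 = 3
  1 + 4 = 5
  1 + 10 = 11
  2 + 4 = 6
  2 + 10 = 12
  4 + 10 = 14
Collected distinct sums: {-2, -1, 1, 3, 5, 6, 7, 11, 12, 14}
|A +̂ A| = 10
(Reference bound: |A +̂ A| ≥ 2|A| - 3 for |A| ≥ 2, with |A| = 5 giving ≥ 7.)

|A +̂ A| = 10


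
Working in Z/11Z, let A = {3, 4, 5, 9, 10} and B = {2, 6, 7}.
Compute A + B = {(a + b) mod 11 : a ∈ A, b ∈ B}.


Work in Z/11Z: reduce every sum a + b modulo 11.
Enumerate all 15 pairs:
a = 3: 3+2=5, 3+6=9, 3+7=10
a = 4: 4+2=6, 4+6=10, 4+7=0
a = 5: 5+2=7, 5+6=0, 5+7=1
a = 9: 9+2=0, 9+6=4, 9+7=5
a = 10: 10+2=1, 10+6=5, 10+7=6
Distinct residues collected: {0, 1, 4, 5, 6, 7, 9, 10}
|A + B| = 8 (out of 11 total residues).

A + B = {0, 1, 4, 5, 6, 7, 9, 10}


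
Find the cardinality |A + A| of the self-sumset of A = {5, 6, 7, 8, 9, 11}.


A + A = {a + a' : a, a' ∈ A}; |A| = 6.
General bounds: 2|A| - 1 ≤ |A + A| ≤ |A|(|A|+1)/2, i.e. 11 ≤ |A + A| ≤ 21.
Lower bound 2|A|-1 is attained iff A is an arithmetic progression.
Enumerate sums a + a' for a ≤ a' (symmetric, so this suffices):
a = 5: 5+5=10, 5+6=11, 5+7=12, 5+8=13, 5+9=14, 5+11=16
a = 6: 6+6=12, 6+7=13, 6+8=14, 6+9=15, 6+11=17
a = 7: 7+7=14, 7+8=15, 7+9=16, 7+11=18
a = 8: 8+8=16, 8+9=17, 8+11=19
a = 9: 9+9=18, 9+11=20
a = 11: 11+11=22
Distinct sums: {10, 11, 12, 13, 14, 15, 16, 17, 18, 19, 20, 22}
|A + A| = 12

|A + A| = 12


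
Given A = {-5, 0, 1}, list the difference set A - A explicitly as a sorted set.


A - A = {a - a' : a, a' ∈ A}.
Compute a - a' for each ordered pair (a, a'):
a = -5: -5--5=0, -5-0=-5, -5-1=-6
a = 0: 0--5=5, 0-0=0, 0-1=-1
a = 1: 1--5=6, 1-0=1, 1-1=0
Collecting distinct values (and noting 0 appears from a-a):
A - A = {-6, -5, -1, 0, 1, 5, 6}
|A - A| = 7

A - A = {-6, -5, -1, 0, 1, 5, 6}


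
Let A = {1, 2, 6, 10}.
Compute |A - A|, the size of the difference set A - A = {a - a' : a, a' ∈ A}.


A - A = {a - a' : a, a' ∈ A}; |A| = 4.
Bounds: 2|A|-1 ≤ |A - A| ≤ |A|² - |A| + 1, i.e. 7 ≤ |A - A| ≤ 13.
Note: 0 ∈ A - A always (from a - a). The set is symmetric: if d ∈ A - A then -d ∈ A - A.
Enumerate nonzero differences d = a - a' with a > a' (then include -d):
Positive differences: {1, 4, 5, 8, 9}
Full difference set: {0} ∪ (positive diffs) ∪ (negative diffs).
|A - A| = 1 + 2·5 = 11 (matches direct enumeration: 11).

|A - A| = 11


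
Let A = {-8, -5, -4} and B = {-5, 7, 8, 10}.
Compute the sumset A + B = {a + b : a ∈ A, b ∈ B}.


A + B = {a + b : a ∈ A, b ∈ B}.
Enumerate all |A|·|B| = 3·4 = 12 pairs (a, b) and collect distinct sums.
a = -8: -8+-5=-13, -8+7=-1, -8+8=0, -8+10=2
a = -5: -5+-5=-10, -5+7=2, -5+8=3, -5+10=5
a = -4: -4+-5=-9, -4+7=3, -4+8=4, -4+10=6
Collecting distinct sums: A + B = {-13, -10, -9, -1, 0, 2, 3, 4, 5, 6}
|A + B| = 10

A + B = {-13, -10, -9, -1, 0, 2, 3, 4, 5, 6}


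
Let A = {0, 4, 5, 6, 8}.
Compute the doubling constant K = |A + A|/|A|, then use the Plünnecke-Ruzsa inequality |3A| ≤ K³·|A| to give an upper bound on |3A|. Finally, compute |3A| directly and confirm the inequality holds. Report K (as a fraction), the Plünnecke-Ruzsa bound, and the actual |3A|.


|A| = 5.
Step 1: Compute A + A by enumerating all 25 pairs.
A + A = {0, 4, 5, 6, 8, 9, 10, 11, 12, 13, 14, 16}, so |A + A| = 12.
Step 2: Doubling constant K = |A + A|/|A| = 12/5 = 12/5 ≈ 2.4000.
Step 3: Plünnecke-Ruzsa gives |3A| ≤ K³·|A| = (2.4000)³ · 5 ≈ 69.1200.
Step 4: Compute 3A = A + A + A directly by enumerating all triples (a,b,c) ∈ A³; |3A| = 20.
Step 5: Check 20 ≤ 69.1200? Yes ✓.

K = 12/5, Plünnecke-Ruzsa bound K³|A| ≈ 69.1200, |3A| = 20, inequality holds.


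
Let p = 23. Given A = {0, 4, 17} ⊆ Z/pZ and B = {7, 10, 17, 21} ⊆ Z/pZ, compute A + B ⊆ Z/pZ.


Work in Z/23Z: reduce every sum a + b modulo 23.
Enumerate all 12 pairs:
a = 0: 0+7=7, 0+10=10, 0+17=17, 0+21=21
a = 4: 4+7=11, 4+10=14, 4+17=21, 4+21=2
a = 17: 17+7=1, 17+10=4, 17+17=11, 17+21=15
Distinct residues collected: {1, 2, 4, 7, 10, 11, 14, 15, 17, 21}
|A + B| = 10 (out of 23 total residues).

A + B = {1, 2, 4, 7, 10, 11, 14, 15, 17, 21}


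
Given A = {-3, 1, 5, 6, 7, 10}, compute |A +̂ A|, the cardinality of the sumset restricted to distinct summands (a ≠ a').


Restricted sumset: A +̂ A = {a + a' : a ∈ A, a' ∈ A, a ≠ a'}.
Equivalently, take A + A and drop any sum 2a that is achievable ONLY as a + a for a ∈ A (i.e. sums representable only with equal summands).
Enumerate pairs (a, a') with a < a' (symmetric, so each unordered pair gives one sum; this covers all a ≠ a'):
  -3 + 1 = -2
  -3 + 5 = 2
  -3 + 6 = 3
  -3 + 7 = 4
  -3 + 10 = 7
  1 + 5 = 6
  1 + 6 = 7
  1 + 7 = 8
  1 + 10 = 11
  5 + 6 = 11
  5 + 7 = 12
  5 + 10 = 15
  6 + 7 = 13
  6 + 10 = 16
  7 + 10 = 17
Collected distinct sums: {-2, 2, 3, 4, 6, 7, 8, 11, 12, 13, 15, 16, 17}
|A +̂ A| = 13
(Reference bound: |A +̂ A| ≥ 2|A| - 3 for |A| ≥ 2, with |A| = 6 giving ≥ 9.)

|A +̂ A| = 13


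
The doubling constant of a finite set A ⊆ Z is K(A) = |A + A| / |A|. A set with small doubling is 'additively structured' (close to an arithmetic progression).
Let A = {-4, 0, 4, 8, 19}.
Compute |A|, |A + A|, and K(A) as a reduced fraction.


|A| = 5.
Compute A + A by enumerating all 25 pairs.
A + A = {-8, -4, 0, 4, 8, 12, 15, 16, 19, 23, 27, 38}, so |A + A| = 12.
K = |A + A| / |A| = 12/5 (already in lowest terms) ≈ 2.4000.
Reference: AP of size 5 gives K = 9/5 ≈ 1.8000; a fully generic set of size 5 gives K ≈ 3.0000.

|A| = 5, |A + A| = 12, K = 12/5.


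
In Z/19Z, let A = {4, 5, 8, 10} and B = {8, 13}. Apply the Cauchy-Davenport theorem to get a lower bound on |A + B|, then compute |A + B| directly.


Cauchy-Davenport: |A + B| ≥ min(p, |A| + |B| - 1) for A, B nonempty in Z/pZ.
|A| = 4, |B| = 2, p = 19.
CD lower bound = min(19, 4 + 2 - 1) = min(19, 5) = 5.
Compute A + B mod 19 directly:
a = 4: 4+8=12, 4+13=17
a = 5: 5+8=13, 5+13=18
a = 8: 8+8=16, 8+13=2
a = 10: 10+8=18, 10+13=4
A + B = {2, 4, 12, 13, 16, 17, 18}, so |A + B| = 7.
Verify: 7 ≥ 5? Yes ✓.

CD lower bound = 5, actual |A + B| = 7.


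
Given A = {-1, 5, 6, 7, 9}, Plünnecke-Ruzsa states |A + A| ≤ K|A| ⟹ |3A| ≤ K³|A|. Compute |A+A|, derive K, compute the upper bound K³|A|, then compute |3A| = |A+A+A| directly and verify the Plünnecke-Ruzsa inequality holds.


|A| = 5.
Step 1: Compute A + A by enumerating all 25 pairs.
A + A = {-2, 4, 5, 6, 8, 10, 11, 12, 13, 14, 15, 16, 18}, so |A + A| = 13.
Step 2: Doubling constant K = |A + A|/|A| = 13/5 = 13/5 ≈ 2.6000.
Step 3: Plünnecke-Ruzsa gives |3A| ≤ K³·|A| = (2.6000)³ · 5 ≈ 87.8800.
Step 4: Compute 3A = A + A + A directly by enumerating all triples (a,b,c) ∈ A³; |3A| = 23.
Step 5: Check 23 ≤ 87.8800? Yes ✓.

K = 13/5, Plünnecke-Ruzsa bound K³|A| ≈ 87.8800, |3A| = 23, inequality holds.


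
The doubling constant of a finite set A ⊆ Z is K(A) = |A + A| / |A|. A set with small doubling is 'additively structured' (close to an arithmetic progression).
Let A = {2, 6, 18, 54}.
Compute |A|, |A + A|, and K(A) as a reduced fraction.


|A| = 4.
Compute A + A by enumerating all 16 pairs.
A + A = {4, 8, 12, 20, 24, 36, 56, 60, 72, 108}, so |A + A| = 10.
K = |A + A| / |A| = 10/4 = 5/2 ≈ 2.5000.
Reference: AP of size 4 gives K = 7/4 ≈ 1.7500; a fully generic set of size 4 gives K ≈ 2.5000.

|A| = 4, |A + A| = 10, K = 10/4 = 5/2.


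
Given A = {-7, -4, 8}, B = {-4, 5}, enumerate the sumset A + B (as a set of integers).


A + B = {a + b : a ∈ A, b ∈ B}.
Enumerate all |A|·|B| = 3·2 = 6 pairs (a, b) and collect distinct sums.
a = -7: -7+-4=-11, -7+5=-2
a = -4: -4+-4=-8, -4+5=1
a = 8: 8+-4=4, 8+5=13
Collecting distinct sums: A + B = {-11, -8, -2, 1, 4, 13}
|A + B| = 6

A + B = {-11, -8, -2, 1, 4, 13}


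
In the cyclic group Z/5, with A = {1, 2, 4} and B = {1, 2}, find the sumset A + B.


Work in Z/5Z: reduce every sum a + b modulo 5.
Enumerate all 6 pairs:
a = 1: 1+1=2, 1+2=3
a = 2: 2+1=3, 2+2=4
a = 4: 4+1=0, 4+2=1
Distinct residues collected: {0, 1, 2, 3, 4}
|A + B| = 5 (out of 5 total residues).

A + B = {0, 1, 2, 3, 4}


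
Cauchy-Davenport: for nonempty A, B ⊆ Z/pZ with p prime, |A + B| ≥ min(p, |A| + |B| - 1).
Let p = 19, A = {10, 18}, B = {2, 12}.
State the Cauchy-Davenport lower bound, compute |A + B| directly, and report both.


Cauchy-Davenport: |A + B| ≥ min(p, |A| + |B| - 1) for A, B nonempty in Z/pZ.
|A| = 2, |B| = 2, p = 19.
CD lower bound = min(19, 2 + 2 - 1) = min(19, 3) = 3.
Compute A + B mod 19 directly:
a = 10: 10+2=12, 10+12=3
a = 18: 18+2=1, 18+12=11
A + B = {1, 3, 11, 12}, so |A + B| = 4.
Verify: 4 ≥ 3? Yes ✓.

CD lower bound = 3, actual |A + B| = 4.


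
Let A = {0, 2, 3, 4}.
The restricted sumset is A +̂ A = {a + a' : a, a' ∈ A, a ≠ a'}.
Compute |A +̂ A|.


Restricted sumset: A +̂ A = {a + a' : a ∈ A, a' ∈ A, a ≠ a'}.
Equivalently, take A + A and drop any sum 2a that is achievable ONLY as a + a for a ∈ A (i.e. sums representable only with equal summands).
Enumerate pairs (a, a') with a < a' (symmetric, so each unordered pair gives one sum; this covers all a ≠ a'):
  0 + 2 = 2
  0 + 3 = 3
  0 + 4 = 4
  2 + 3 = 5
  2 + 4 = 6
  3 + 4 = 7
Collected distinct sums: {2, 3, 4, 5, 6, 7}
|A +̂ A| = 6
(Reference bound: |A +̂ A| ≥ 2|A| - 3 for |A| ≥ 2, with |A| = 4 giving ≥ 5.)

|A +̂ A| = 6


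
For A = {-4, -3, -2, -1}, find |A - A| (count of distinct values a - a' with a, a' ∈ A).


A - A = {a - a' : a, a' ∈ A}; |A| = 4.
Bounds: 2|A|-1 ≤ |A - A| ≤ |A|² - |A| + 1, i.e. 7 ≤ |A - A| ≤ 13.
Note: 0 ∈ A - A always (from a - a). The set is symmetric: if d ∈ A - A then -d ∈ A - A.
Enumerate nonzero differences d = a - a' with a > a' (then include -d):
Positive differences: {1, 2, 3}
Full difference set: {0} ∪ (positive diffs) ∪ (negative diffs).
|A - A| = 1 + 2·3 = 7 (matches direct enumeration: 7).

|A - A| = 7


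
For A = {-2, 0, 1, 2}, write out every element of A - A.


A - A = {a - a' : a, a' ∈ A}.
Compute a - a' for each ordered pair (a, a'):
a = -2: -2--2=0, -2-0=-2, -2-1=-3, -2-2=-4
a = 0: 0--2=2, 0-0=0, 0-1=-1, 0-2=-2
a = 1: 1--2=3, 1-0=1, 1-1=0, 1-2=-1
a = 2: 2--2=4, 2-0=2, 2-1=1, 2-2=0
Collecting distinct values (and noting 0 appears from a-a):
A - A = {-4, -3, -2, -1, 0, 1, 2, 3, 4}
|A - A| = 9

A - A = {-4, -3, -2, -1, 0, 1, 2, 3, 4}


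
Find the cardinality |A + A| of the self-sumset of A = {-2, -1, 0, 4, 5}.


A + A = {a + a' : a, a' ∈ A}; |A| = 5.
General bounds: 2|A| - 1 ≤ |A + A| ≤ |A|(|A|+1)/2, i.e. 9 ≤ |A + A| ≤ 15.
Lower bound 2|A|-1 is attained iff A is an arithmetic progression.
Enumerate sums a + a' for a ≤ a' (symmetric, so this suffices):
a = -2: -2+-2=-4, -2+-1=-3, -2+0=-2, -2+4=2, -2+5=3
a = -1: -1+-1=-2, -1+0=-1, -1+4=3, -1+5=4
a = 0: 0+0=0, 0+4=4, 0+5=5
a = 4: 4+4=8, 4+5=9
a = 5: 5+5=10
Distinct sums: {-4, -3, -2, -1, 0, 2, 3, 4, 5, 8, 9, 10}
|A + A| = 12

|A + A| = 12


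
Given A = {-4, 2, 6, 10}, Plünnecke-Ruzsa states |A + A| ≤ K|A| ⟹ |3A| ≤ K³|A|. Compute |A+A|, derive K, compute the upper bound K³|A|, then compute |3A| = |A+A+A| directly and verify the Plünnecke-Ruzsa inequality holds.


|A| = 4.
Step 1: Compute A + A by enumerating all 16 pairs.
A + A = {-8, -2, 2, 4, 6, 8, 12, 16, 20}, so |A + A| = 9.
Step 2: Doubling constant K = |A + A|/|A| = 9/4 = 9/4 ≈ 2.2500.
Step 3: Plünnecke-Ruzsa gives |3A| ≤ K³·|A| = (2.2500)³ · 4 ≈ 45.5625.
Step 4: Compute 3A = A + A + A directly by enumerating all triples (a,b,c) ∈ A³; |3A| = 16.
Step 5: Check 16 ≤ 45.5625? Yes ✓.

K = 9/4, Plünnecke-Ruzsa bound K³|A| ≈ 45.5625, |3A| = 16, inequality holds.


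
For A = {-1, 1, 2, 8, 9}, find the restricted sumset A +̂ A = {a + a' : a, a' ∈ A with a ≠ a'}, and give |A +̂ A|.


Restricted sumset: A +̂ A = {a + a' : a ∈ A, a' ∈ A, a ≠ a'}.
Equivalently, take A + A and drop any sum 2a that is achievable ONLY as a + a for a ∈ A (i.e. sums representable only with equal summands).
Enumerate pairs (a, a') with a < a' (symmetric, so each unordered pair gives one sum; this covers all a ≠ a'):
  -1 + 1 = 0
  -1 + 2 = 1
  -1 + 8 = 7
  -1 + 9 = 8
  1 + 2 = 3
  1 + 8 = 9
  1 + 9 = 10
  2 + 8 = 10
  2 + 9 = 11
  8 + 9 = 17
Collected distinct sums: {0, 1, 3, 7, 8, 9, 10, 11, 17}
|A +̂ A| = 9
(Reference bound: |A +̂ A| ≥ 2|A| - 3 for |A| ≥ 2, with |A| = 5 giving ≥ 7.)

|A +̂ A| = 9


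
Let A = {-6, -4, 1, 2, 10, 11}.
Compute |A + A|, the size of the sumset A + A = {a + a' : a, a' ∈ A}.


A + A = {a + a' : a, a' ∈ A}; |A| = 6.
General bounds: 2|A| - 1 ≤ |A + A| ≤ |A|(|A|+1)/2, i.e. 11 ≤ |A + A| ≤ 21.
Lower bound 2|A|-1 is attained iff A is an arithmetic progression.
Enumerate sums a + a' for a ≤ a' (symmetric, so this suffices):
a = -6: -6+-6=-12, -6+-4=-10, -6+1=-5, -6+2=-4, -6+10=4, -6+11=5
a = -4: -4+-4=-8, -4+1=-3, -4+2=-2, -4+10=6, -4+11=7
a = 1: 1+1=2, 1+2=3, 1+10=11, 1+11=12
a = 2: 2+2=4, 2+10=12, 2+11=13
a = 10: 10+10=20, 10+11=21
a = 11: 11+11=22
Distinct sums: {-12, -10, -8, -5, -4, -3, -2, 2, 3, 4, 5, 6, 7, 11, 12, 13, 20, 21, 22}
|A + A| = 19

|A + A| = 19


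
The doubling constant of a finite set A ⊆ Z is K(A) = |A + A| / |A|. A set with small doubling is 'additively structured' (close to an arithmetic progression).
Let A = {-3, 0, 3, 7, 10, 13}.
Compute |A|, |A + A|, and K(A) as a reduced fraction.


|A| = 6.
Compute A + A by enumerating all 36 pairs.
A + A = {-6, -3, 0, 3, 4, 6, 7, 10, 13, 14, 16, 17, 20, 23, 26}, so |A + A| = 15.
K = |A + A| / |A| = 15/6 = 5/2 ≈ 2.5000.
Reference: AP of size 6 gives K = 11/6 ≈ 1.8333; a fully generic set of size 6 gives K ≈ 3.5000.

|A| = 6, |A + A| = 15, K = 15/6 = 5/2.


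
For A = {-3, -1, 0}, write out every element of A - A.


A - A = {a - a' : a, a' ∈ A}.
Compute a - a' for each ordered pair (a, a'):
a = -3: -3--3=0, -3--1=-2, -3-0=-3
a = -1: -1--3=2, -1--1=0, -1-0=-1
a = 0: 0--3=3, 0--1=1, 0-0=0
Collecting distinct values (and noting 0 appears from a-a):
A - A = {-3, -2, -1, 0, 1, 2, 3}
|A - A| = 7

A - A = {-3, -2, -1, 0, 1, 2, 3}


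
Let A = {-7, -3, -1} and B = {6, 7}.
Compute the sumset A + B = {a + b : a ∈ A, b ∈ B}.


A + B = {a + b : a ∈ A, b ∈ B}.
Enumerate all |A|·|B| = 3·2 = 6 pairs (a, b) and collect distinct sums.
a = -7: -7+6=-1, -7+7=0
a = -3: -3+6=3, -3+7=4
a = -1: -1+6=5, -1+7=6
Collecting distinct sums: A + B = {-1, 0, 3, 4, 5, 6}
|A + B| = 6

A + B = {-1, 0, 3, 4, 5, 6}


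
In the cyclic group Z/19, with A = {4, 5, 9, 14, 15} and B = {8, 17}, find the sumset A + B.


Work in Z/19Z: reduce every sum a + b modulo 19.
Enumerate all 10 pairs:
a = 4: 4+8=12, 4+17=2
a = 5: 5+8=13, 5+17=3
a = 9: 9+8=17, 9+17=7
a = 14: 14+8=3, 14+17=12
a = 15: 15+8=4, 15+17=13
Distinct residues collected: {2, 3, 4, 7, 12, 13, 17}
|A + B| = 7 (out of 19 total residues).

A + B = {2, 3, 4, 7, 12, 13, 17}


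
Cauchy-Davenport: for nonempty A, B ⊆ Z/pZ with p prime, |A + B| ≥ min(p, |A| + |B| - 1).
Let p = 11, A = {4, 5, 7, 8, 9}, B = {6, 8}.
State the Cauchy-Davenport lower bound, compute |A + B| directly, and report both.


Cauchy-Davenport: |A + B| ≥ min(p, |A| + |B| - 1) for A, B nonempty in Z/pZ.
|A| = 5, |B| = 2, p = 11.
CD lower bound = min(11, 5 + 2 - 1) = min(11, 6) = 6.
Compute A + B mod 11 directly:
a = 4: 4+6=10, 4+8=1
a = 5: 5+6=0, 5+8=2
a = 7: 7+6=2, 7+8=4
a = 8: 8+6=3, 8+8=5
a = 9: 9+6=4, 9+8=6
A + B = {0, 1, 2, 3, 4, 5, 6, 10}, so |A + B| = 8.
Verify: 8 ≥ 6? Yes ✓.

CD lower bound = 6, actual |A + B| = 8.


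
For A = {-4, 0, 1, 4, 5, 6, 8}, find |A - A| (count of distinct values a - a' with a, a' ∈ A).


A - A = {a - a' : a, a' ∈ A}; |A| = 7.
Bounds: 2|A|-1 ≤ |A - A| ≤ |A|² - |A| + 1, i.e. 13 ≤ |A - A| ≤ 43.
Note: 0 ∈ A - A always (from a - a). The set is symmetric: if d ∈ A - A then -d ∈ A - A.
Enumerate nonzero differences d = a - a' with a > a' (then include -d):
Positive differences: {1, 2, 3, 4, 5, 6, 7, 8, 9, 10, 12}
Full difference set: {0} ∪ (positive diffs) ∪ (negative diffs).
|A - A| = 1 + 2·11 = 23 (matches direct enumeration: 23).

|A - A| = 23


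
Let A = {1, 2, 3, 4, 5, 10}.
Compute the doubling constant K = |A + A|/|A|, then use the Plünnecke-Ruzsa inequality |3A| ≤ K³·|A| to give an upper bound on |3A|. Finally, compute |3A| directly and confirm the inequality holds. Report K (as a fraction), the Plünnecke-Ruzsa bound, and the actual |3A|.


|A| = 6.
Step 1: Compute A + A by enumerating all 36 pairs.
A + A = {2, 3, 4, 5, 6, 7, 8, 9, 10, 11, 12, 13, 14, 15, 20}, so |A + A| = 15.
Step 2: Doubling constant K = |A + A|/|A| = 15/6 = 15/6 ≈ 2.5000.
Step 3: Plünnecke-Ruzsa gives |3A| ≤ K³·|A| = (2.5000)³ · 6 ≈ 93.7500.
Step 4: Compute 3A = A + A + A directly by enumerating all triples (a,b,c) ∈ A³; |3A| = 24.
Step 5: Check 24 ≤ 93.7500? Yes ✓.

K = 15/6, Plünnecke-Ruzsa bound K³|A| ≈ 93.7500, |3A| = 24, inequality holds.


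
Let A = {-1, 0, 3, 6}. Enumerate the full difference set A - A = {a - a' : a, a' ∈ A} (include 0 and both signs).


A - A = {a - a' : a, a' ∈ A}.
Compute a - a' for each ordered pair (a, a'):
a = -1: -1--1=0, -1-0=-1, -1-3=-4, -1-6=-7
a = 0: 0--1=1, 0-0=0, 0-3=-3, 0-6=-6
a = 3: 3--1=4, 3-0=3, 3-3=0, 3-6=-3
a = 6: 6--1=7, 6-0=6, 6-3=3, 6-6=0
Collecting distinct values (and noting 0 appears from a-a):
A - A = {-7, -6, -4, -3, -1, 0, 1, 3, 4, 6, 7}
|A - A| = 11

A - A = {-7, -6, -4, -3, -1, 0, 1, 3, 4, 6, 7}


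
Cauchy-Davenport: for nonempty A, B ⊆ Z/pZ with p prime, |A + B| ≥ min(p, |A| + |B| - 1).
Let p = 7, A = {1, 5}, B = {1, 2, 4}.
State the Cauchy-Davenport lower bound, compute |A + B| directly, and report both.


Cauchy-Davenport: |A + B| ≥ min(p, |A| + |B| - 1) for A, B nonempty in Z/pZ.
|A| = 2, |B| = 3, p = 7.
CD lower bound = min(7, 2 + 3 - 1) = min(7, 4) = 4.
Compute A + B mod 7 directly:
a = 1: 1+1=2, 1+2=3, 1+4=5
a = 5: 5+1=6, 5+2=0, 5+4=2
A + B = {0, 2, 3, 5, 6}, so |A + B| = 5.
Verify: 5 ≥ 4? Yes ✓.

CD lower bound = 4, actual |A + B| = 5.


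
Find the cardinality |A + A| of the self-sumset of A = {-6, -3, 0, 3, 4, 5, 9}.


A + A = {a + a' : a, a' ∈ A}; |A| = 7.
General bounds: 2|A| - 1 ≤ |A + A| ≤ |A|(|A|+1)/2, i.e. 13 ≤ |A + A| ≤ 28.
Lower bound 2|A|-1 is attained iff A is an arithmetic progression.
Enumerate sums a + a' for a ≤ a' (symmetric, so this suffices):
a = -6: -6+-6=-12, -6+-3=-9, -6+0=-6, -6+3=-3, -6+4=-2, -6+5=-1, -6+9=3
a = -3: -3+-3=-6, -3+0=-3, -3+3=0, -3+4=1, -3+5=2, -3+9=6
a = 0: 0+0=0, 0+3=3, 0+4=4, 0+5=5, 0+9=9
a = 3: 3+3=6, 3+4=7, 3+5=8, 3+9=12
a = 4: 4+4=8, 4+5=9, 4+9=13
a = 5: 5+5=10, 5+9=14
a = 9: 9+9=18
Distinct sums: {-12, -9, -6, -3, -2, -1, 0, 1, 2, 3, 4, 5, 6, 7, 8, 9, 10, 12, 13, 14, 18}
|A + A| = 21

|A + A| = 21


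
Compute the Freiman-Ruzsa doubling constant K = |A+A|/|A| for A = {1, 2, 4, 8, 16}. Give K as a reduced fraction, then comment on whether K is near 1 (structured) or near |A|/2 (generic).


|A| = 5.
Compute A + A by enumerating all 25 pairs.
A + A = {2, 3, 4, 5, 6, 8, 9, 10, 12, 16, 17, 18, 20, 24, 32}, so |A + A| = 15.
K = |A + A| / |A| = 15/5 = 3/1 ≈ 3.0000.
Reference: AP of size 5 gives K = 9/5 ≈ 1.8000; a fully generic set of size 5 gives K ≈ 3.0000.

|A| = 5, |A + A| = 15, K = 15/5 = 3/1.


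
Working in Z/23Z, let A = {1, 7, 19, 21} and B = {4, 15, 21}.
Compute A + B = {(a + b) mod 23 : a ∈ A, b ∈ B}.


Work in Z/23Z: reduce every sum a + b modulo 23.
Enumerate all 12 pairs:
a = 1: 1+4=5, 1+15=16, 1+21=22
a = 7: 7+4=11, 7+15=22, 7+21=5
a = 19: 19+4=0, 19+15=11, 19+21=17
a = 21: 21+4=2, 21+15=13, 21+21=19
Distinct residues collected: {0, 2, 5, 11, 13, 16, 17, 19, 22}
|A + B| = 9 (out of 23 total residues).

A + B = {0, 2, 5, 11, 13, 16, 17, 19, 22}


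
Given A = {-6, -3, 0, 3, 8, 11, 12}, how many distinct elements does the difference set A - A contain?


A - A = {a - a' : a, a' ∈ A}; |A| = 7.
Bounds: 2|A|-1 ≤ |A - A| ≤ |A|² - |A| + 1, i.e. 13 ≤ |A - A| ≤ 43.
Note: 0 ∈ A - A always (from a - a). The set is symmetric: if d ∈ A - A then -d ∈ A - A.
Enumerate nonzero differences d = a - a' with a > a' (then include -d):
Positive differences: {1, 3, 4, 5, 6, 8, 9, 11, 12, 14, 15, 17, 18}
Full difference set: {0} ∪ (positive diffs) ∪ (negative diffs).
|A - A| = 1 + 2·13 = 27 (matches direct enumeration: 27).

|A - A| = 27


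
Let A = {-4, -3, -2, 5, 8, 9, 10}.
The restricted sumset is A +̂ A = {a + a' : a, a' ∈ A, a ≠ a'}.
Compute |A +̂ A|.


Restricted sumset: A +̂ A = {a + a' : a ∈ A, a' ∈ A, a ≠ a'}.
Equivalently, take A + A and drop any sum 2a that is achievable ONLY as a + a for a ∈ A (i.e. sums representable only with equal summands).
Enumerate pairs (a, a') with a < a' (symmetric, so each unordered pair gives one sum; this covers all a ≠ a'):
  -4 + -3 = -7
  -4 + -2 = -6
  -4 + 5 = 1
  -4 + 8 = 4
  -4 + 9 = 5
  -4 + 10 = 6
  -3 + -2 = -5
  -3 + 5 = 2
  -3 + 8 = 5
  -3 + 9 = 6
  -3 + 10 = 7
  -2 + 5 = 3
  -2 + 8 = 6
  -2 + 9 = 7
  -2 + 10 = 8
  5 + 8 = 13
  5 + 9 = 14
  5 + 10 = 15
  8 + 9 = 17
  8 + 10 = 18
  9 + 10 = 19
Collected distinct sums: {-7, -6, -5, 1, 2, 3, 4, 5, 6, 7, 8, 13, 14, 15, 17, 18, 19}
|A +̂ A| = 17
(Reference bound: |A +̂ A| ≥ 2|A| - 3 for |A| ≥ 2, with |A| = 7 giving ≥ 11.)

|A +̂ A| = 17


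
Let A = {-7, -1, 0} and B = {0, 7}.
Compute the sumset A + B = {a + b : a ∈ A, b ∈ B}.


A + B = {a + b : a ∈ A, b ∈ B}.
Enumerate all |A|·|B| = 3·2 = 6 pairs (a, b) and collect distinct sums.
a = -7: -7+0=-7, -7+7=0
a = -1: -1+0=-1, -1+7=6
a = 0: 0+0=0, 0+7=7
Collecting distinct sums: A + B = {-7, -1, 0, 6, 7}
|A + B| = 5

A + B = {-7, -1, 0, 6, 7}


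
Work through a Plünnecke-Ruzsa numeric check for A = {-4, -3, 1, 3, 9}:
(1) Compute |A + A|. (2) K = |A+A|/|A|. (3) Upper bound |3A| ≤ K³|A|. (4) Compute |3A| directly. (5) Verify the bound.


|A| = 5.
Step 1: Compute A + A by enumerating all 25 pairs.
A + A = {-8, -7, -6, -3, -2, -1, 0, 2, 4, 5, 6, 10, 12, 18}, so |A + A| = 14.
Step 2: Doubling constant K = |A + A|/|A| = 14/5 = 14/5 ≈ 2.8000.
Step 3: Plünnecke-Ruzsa gives |3A| ≤ K³·|A| = (2.8000)³ · 5 ≈ 109.7600.
Step 4: Compute 3A = A + A + A directly by enumerating all triples (a,b,c) ∈ A³; |3A| = 27.
Step 5: Check 27 ≤ 109.7600? Yes ✓.

K = 14/5, Plünnecke-Ruzsa bound K³|A| ≈ 109.7600, |3A| = 27, inequality holds.


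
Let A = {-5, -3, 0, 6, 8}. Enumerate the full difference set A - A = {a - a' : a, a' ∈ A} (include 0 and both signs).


A - A = {a - a' : a, a' ∈ A}.
Compute a - a' for each ordered pair (a, a'):
a = -5: -5--5=0, -5--3=-2, -5-0=-5, -5-6=-11, -5-8=-13
a = -3: -3--5=2, -3--3=0, -3-0=-3, -3-6=-9, -3-8=-11
a = 0: 0--5=5, 0--3=3, 0-0=0, 0-6=-6, 0-8=-8
a = 6: 6--5=11, 6--3=9, 6-0=6, 6-6=0, 6-8=-2
a = 8: 8--5=13, 8--3=11, 8-0=8, 8-6=2, 8-8=0
Collecting distinct values (and noting 0 appears from a-a):
A - A = {-13, -11, -9, -8, -6, -5, -3, -2, 0, 2, 3, 5, 6, 8, 9, 11, 13}
|A - A| = 17

A - A = {-13, -11, -9, -8, -6, -5, -3, -2, 0, 2, 3, 5, 6, 8, 9, 11, 13}


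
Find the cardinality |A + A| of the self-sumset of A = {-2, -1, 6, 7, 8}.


A + A = {a + a' : a, a' ∈ A}; |A| = 5.
General bounds: 2|A| - 1 ≤ |A + A| ≤ |A|(|A|+1)/2, i.e. 9 ≤ |A + A| ≤ 15.
Lower bound 2|A|-1 is attained iff A is an arithmetic progression.
Enumerate sums a + a' for a ≤ a' (symmetric, so this suffices):
a = -2: -2+-2=-4, -2+-1=-3, -2+6=4, -2+7=5, -2+8=6
a = -1: -1+-1=-2, -1+6=5, -1+7=6, -1+8=7
a = 6: 6+6=12, 6+7=13, 6+8=14
a = 7: 7+7=14, 7+8=15
a = 8: 8+8=16
Distinct sums: {-4, -3, -2, 4, 5, 6, 7, 12, 13, 14, 15, 16}
|A + A| = 12

|A + A| = 12


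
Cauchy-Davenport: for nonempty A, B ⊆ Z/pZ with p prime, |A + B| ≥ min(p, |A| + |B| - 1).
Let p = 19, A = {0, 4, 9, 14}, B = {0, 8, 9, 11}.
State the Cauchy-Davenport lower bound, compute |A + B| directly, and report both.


Cauchy-Davenport: |A + B| ≥ min(p, |A| + |B| - 1) for A, B nonempty in Z/pZ.
|A| = 4, |B| = 4, p = 19.
CD lower bound = min(19, 4 + 4 - 1) = min(19, 7) = 7.
Compute A + B mod 19 directly:
a = 0: 0+0=0, 0+8=8, 0+9=9, 0+11=11
a = 4: 4+0=4, 4+8=12, 4+9=13, 4+11=15
a = 9: 9+0=9, 9+8=17, 9+9=18, 9+11=1
a = 14: 14+0=14, 14+8=3, 14+9=4, 14+11=6
A + B = {0, 1, 3, 4, 6, 8, 9, 11, 12, 13, 14, 15, 17, 18}, so |A + B| = 14.
Verify: 14 ≥ 7? Yes ✓.

CD lower bound = 7, actual |A + B| = 14.


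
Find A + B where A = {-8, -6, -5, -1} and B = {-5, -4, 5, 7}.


A + B = {a + b : a ∈ A, b ∈ B}.
Enumerate all |A|·|B| = 4·4 = 16 pairs (a, b) and collect distinct sums.
a = -8: -8+-5=-13, -8+-4=-12, -8+5=-3, -8+7=-1
a = -6: -6+-5=-11, -6+-4=-10, -6+5=-1, -6+7=1
a = -5: -5+-5=-10, -5+-4=-9, -5+5=0, -5+7=2
a = -1: -1+-5=-6, -1+-4=-5, -1+5=4, -1+7=6
Collecting distinct sums: A + B = {-13, -12, -11, -10, -9, -6, -5, -3, -1, 0, 1, 2, 4, 6}
|A + B| = 14

A + B = {-13, -12, -11, -10, -9, -6, -5, -3, -1, 0, 1, 2, 4, 6}


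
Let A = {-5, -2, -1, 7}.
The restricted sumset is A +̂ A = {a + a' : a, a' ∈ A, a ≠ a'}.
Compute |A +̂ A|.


Restricted sumset: A +̂ A = {a + a' : a ∈ A, a' ∈ A, a ≠ a'}.
Equivalently, take A + A and drop any sum 2a that is achievable ONLY as a + a for a ∈ A (i.e. sums representable only with equal summands).
Enumerate pairs (a, a') with a < a' (symmetric, so each unordered pair gives one sum; this covers all a ≠ a'):
  -5 + -2 = -7
  -5 + -1 = -6
  -5 + 7 = 2
  -2 + -1 = -3
  -2 + 7 = 5
  -1 + 7 = 6
Collected distinct sums: {-7, -6, -3, 2, 5, 6}
|A +̂ A| = 6
(Reference bound: |A +̂ A| ≥ 2|A| - 3 for |A| ≥ 2, with |A| = 4 giving ≥ 5.)

|A +̂ A| = 6


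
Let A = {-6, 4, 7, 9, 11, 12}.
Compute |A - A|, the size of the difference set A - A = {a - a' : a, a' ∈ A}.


A - A = {a - a' : a, a' ∈ A}; |A| = 6.
Bounds: 2|A|-1 ≤ |A - A| ≤ |A|² - |A| + 1, i.e. 11 ≤ |A - A| ≤ 31.
Note: 0 ∈ A - A always (from a - a). The set is symmetric: if d ∈ A - A then -d ∈ A - A.
Enumerate nonzero differences d = a - a' with a > a' (then include -d):
Positive differences: {1, 2, 3, 4, 5, 7, 8, 10, 13, 15, 17, 18}
Full difference set: {0} ∪ (positive diffs) ∪ (negative diffs).
|A - A| = 1 + 2·12 = 25 (matches direct enumeration: 25).

|A - A| = 25


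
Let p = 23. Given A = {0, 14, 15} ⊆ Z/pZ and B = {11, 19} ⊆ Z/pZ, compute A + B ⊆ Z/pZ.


Work in Z/23Z: reduce every sum a + b modulo 23.
Enumerate all 6 pairs:
a = 0: 0+11=11, 0+19=19
a = 14: 14+11=2, 14+19=10
a = 15: 15+11=3, 15+19=11
Distinct residues collected: {2, 3, 10, 11, 19}
|A + B| = 5 (out of 23 total residues).

A + B = {2, 3, 10, 11, 19}


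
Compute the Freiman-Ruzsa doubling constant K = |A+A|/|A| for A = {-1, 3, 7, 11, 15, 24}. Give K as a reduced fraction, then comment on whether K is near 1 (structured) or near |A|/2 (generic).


|A| = 6.
Compute A + A by enumerating all 36 pairs.
A + A = {-2, 2, 6, 10, 14, 18, 22, 23, 26, 27, 30, 31, 35, 39, 48}, so |A + A| = 15.
K = |A + A| / |A| = 15/6 = 5/2 ≈ 2.5000.
Reference: AP of size 6 gives K = 11/6 ≈ 1.8333; a fully generic set of size 6 gives K ≈ 3.5000.

|A| = 6, |A + A| = 15, K = 15/6 = 5/2.


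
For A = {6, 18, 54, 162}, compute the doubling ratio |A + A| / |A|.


|A| = 4.
Compute A + A by enumerating all 16 pairs.
A + A = {12, 24, 36, 60, 72, 108, 168, 180, 216, 324}, so |A + A| = 10.
K = |A + A| / |A| = 10/4 = 5/2 ≈ 2.5000.
Reference: AP of size 4 gives K = 7/4 ≈ 1.7500; a fully generic set of size 4 gives K ≈ 2.5000.

|A| = 4, |A + A| = 10, K = 10/4 = 5/2.


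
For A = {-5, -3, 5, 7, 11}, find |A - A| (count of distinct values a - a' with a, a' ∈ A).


A - A = {a - a' : a, a' ∈ A}; |A| = 5.
Bounds: 2|A|-1 ≤ |A - A| ≤ |A|² - |A| + 1, i.e. 9 ≤ |A - A| ≤ 21.
Note: 0 ∈ A - A always (from a - a). The set is symmetric: if d ∈ A - A then -d ∈ A - A.
Enumerate nonzero differences d = a - a' with a > a' (then include -d):
Positive differences: {2, 4, 6, 8, 10, 12, 14, 16}
Full difference set: {0} ∪ (positive diffs) ∪ (negative diffs).
|A - A| = 1 + 2·8 = 17 (matches direct enumeration: 17).

|A - A| = 17


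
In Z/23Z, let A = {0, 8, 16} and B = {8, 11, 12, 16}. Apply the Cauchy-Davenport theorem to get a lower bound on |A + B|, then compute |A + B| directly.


Cauchy-Davenport: |A + B| ≥ min(p, |A| + |B| - 1) for A, B nonempty in Z/pZ.
|A| = 3, |B| = 4, p = 23.
CD lower bound = min(23, 3 + 4 - 1) = min(23, 6) = 6.
Compute A + B mod 23 directly:
a = 0: 0+8=8, 0+11=11, 0+12=12, 0+16=16
a = 8: 8+8=16, 8+11=19, 8+12=20, 8+16=1
a = 16: 16+8=1, 16+11=4, 16+12=5, 16+16=9
A + B = {1, 4, 5, 8, 9, 11, 12, 16, 19, 20}, so |A + B| = 10.
Verify: 10 ≥ 6? Yes ✓.

CD lower bound = 6, actual |A + B| = 10.


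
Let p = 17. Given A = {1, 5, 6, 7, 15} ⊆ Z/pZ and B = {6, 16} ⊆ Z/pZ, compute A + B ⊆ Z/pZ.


Work in Z/17Z: reduce every sum a + b modulo 17.
Enumerate all 10 pairs:
a = 1: 1+6=7, 1+16=0
a = 5: 5+6=11, 5+16=4
a = 6: 6+6=12, 6+16=5
a = 7: 7+6=13, 7+16=6
a = 15: 15+6=4, 15+16=14
Distinct residues collected: {0, 4, 5, 6, 7, 11, 12, 13, 14}
|A + B| = 9 (out of 17 total residues).

A + B = {0, 4, 5, 6, 7, 11, 12, 13, 14}


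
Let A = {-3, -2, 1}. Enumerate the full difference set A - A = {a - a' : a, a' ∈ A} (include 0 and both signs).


A - A = {a - a' : a, a' ∈ A}.
Compute a - a' for each ordered pair (a, a'):
a = -3: -3--3=0, -3--2=-1, -3-1=-4
a = -2: -2--3=1, -2--2=0, -2-1=-3
a = 1: 1--3=4, 1--2=3, 1-1=0
Collecting distinct values (and noting 0 appears from a-a):
A - A = {-4, -3, -1, 0, 1, 3, 4}
|A - A| = 7

A - A = {-4, -3, -1, 0, 1, 3, 4}


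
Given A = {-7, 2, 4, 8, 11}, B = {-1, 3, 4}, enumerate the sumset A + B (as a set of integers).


A + B = {a + b : a ∈ A, b ∈ B}.
Enumerate all |A|·|B| = 5·3 = 15 pairs (a, b) and collect distinct sums.
a = -7: -7+-1=-8, -7+3=-4, -7+4=-3
a = 2: 2+-1=1, 2+3=5, 2+4=6
a = 4: 4+-1=3, 4+3=7, 4+4=8
a = 8: 8+-1=7, 8+3=11, 8+4=12
a = 11: 11+-1=10, 11+3=14, 11+4=15
Collecting distinct sums: A + B = {-8, -4, -3, 1, 3, 5, 6, 7, 8, 10, 11, 12, 14, 15}
|A + B| = 14

A + B = {-8, -4, -3, 1, 3, 5, 6, 7, 8, 10, 11, 12, 14, 15}


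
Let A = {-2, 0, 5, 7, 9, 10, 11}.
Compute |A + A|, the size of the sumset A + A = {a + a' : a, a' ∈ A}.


A + A = {a + a' : a, a' ∈ A}; |A| = 7.
General bounds: 2|A| - 1 ≤ |A + A| ≤ |A|(|A|+1)/2, i.e. 13 ≤ |A + A| ≤ 28.
Lower bound 2|A|-1 is attained iff A is an arithmetic progression.
Enumerate sums a + a' for a ≤ a' (symmetric, so this suffices):
a = -2: -2+-2=-4, -2+0=-2, -2+5=3, -2+7=5, -2+9=7, -2+10=8, -2+11=9
a = 0: 0+0=0, 0+5=5, 0+7=7, 0+9=9, 0+10=10, 0+11=11
a = 5: 5+5=10, 5+7=12, 5+9=14, 5+10=15, 5+11=16
a = 7: 7+7=14, 7+9=16, 7+10=17, 7+11=18
a = 9: 9+9=18, 9+10=19, 9+11=20
a = 10: 10+10=20, 10+11=21
a = 11: 11+11=22
Distinct sums: {-4, -2, 0, 3, 5, 7, 8, 9, 10, 11, 12, 14, 15, 16, 17, 18, 19, 20, 21, 22}
|A + A| = 20

|A + A| = 20


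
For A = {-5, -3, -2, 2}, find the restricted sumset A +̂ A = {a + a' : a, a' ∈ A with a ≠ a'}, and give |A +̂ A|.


Restricted sumset: A +̂ A = {a + a' : a ∈ A, a' ∈ A, a ≠ a'}.
Equivalently, take A + A and drop any sum 2a that is achievable ONLY as a + a for a ∈ A (i.e. sums representable only with equal summands).
Enumerate pairs (a, a') with a < a' (symmetric, so each unordered pair gives one sum; this covers all a ≠ a'):
  -5 + -3 = -8
  -5 + -2 = -7
  -5 + 2 = -3
  -3 + -2 = -5
  -3 + 2 = -1
  -2 + 2 = 0
Collected distinct sums: {-8, -7, -5, -3, -1, 0}
|A +̂ A| = 6
(Reference bound: |A +̂ A| ≥ 2|A| - 3 for |A| ≥ 2, with |A| = 4 giving ≥ 5.)

|A +̂ A| = 6


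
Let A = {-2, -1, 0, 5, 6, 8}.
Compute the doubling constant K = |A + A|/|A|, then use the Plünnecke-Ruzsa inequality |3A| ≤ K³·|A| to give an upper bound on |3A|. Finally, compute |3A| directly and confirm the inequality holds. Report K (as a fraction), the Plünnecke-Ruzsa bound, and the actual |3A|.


|A| = 6.
Step 1: Compute A + A by enumerating all 36 pairs.
A + A = {-4, -3, -2, -1, 0, 3, 4, 5, 6, 7, 8, 10, 11, 12, 13, 14, 16}, so |A + A| = 17.
Step 2: Doubling constant K = |A + A|/|A| = 17/6 = 17/6 ≈ 2.8333.
Step 3: Plünnecke-Ruzsa gives |3A| ≤ K³·|A| = (2.8333)³ · 6 ≈ 136.4722.
Step 4: Compute 3A = A + A + A directly by enumerating all triples (a,b,c) ∈ A³; |3A| = 30.
Step 5: Check 30 ≤ 136.4722? Yes ✓.

K = 17/6, Plünnecke-Ruzsa bound K³|A| ≈ 136.4722, |3A| = 30, inequality holds.


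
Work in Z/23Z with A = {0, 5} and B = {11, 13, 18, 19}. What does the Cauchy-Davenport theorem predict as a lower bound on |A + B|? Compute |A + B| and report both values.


Cauchy-Davenport: |A + B| ≥ min(p, |A| + |B| - 1) for A, B nonempty in Z/pZ.
|A| = 2, |B| = 4, p = 23.
CD lower bound = min(23, 2 + 4 - 1) = min(23, 5) = 5.
Compute A + B mod 23 directly:
a = 0: 0+11=11, 0+13=13, 0+18=18, 0+19=19
a = 5: 5+11=16, 5+13=18, 5+18=0, 5+19=1
A + B = {0, 1, 11, 13, 16, 18, 19}, so |A + B| = 7.
Verify: 7 ≥ 5? Yes ✓.

CD lower bound = 5, actual |A + B| = 7.


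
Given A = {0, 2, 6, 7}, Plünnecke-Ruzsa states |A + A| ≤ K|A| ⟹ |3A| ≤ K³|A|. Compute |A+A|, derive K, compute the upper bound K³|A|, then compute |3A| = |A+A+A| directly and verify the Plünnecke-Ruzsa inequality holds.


|A| = 4.
Step 1: Compute A + A by enumerating all 16 pairs.
A + A = {0, 2, 4, 6, 7, 8, 9, 12, 13, 14}, so |A + A| = 10.
Step 2: Doubling constant K = |A + A|/|A| = 10/4 = 10/4 ≈ 2.5000.
Step 3: Plünnecke-Ruzsa gives |3A| ≤ K³·|A| = (2.5000)³ · 4 ≈ 62.5000.
Step 4: Compute 3A = A + A + A directly by enumerating all triples (a,b,c) ∈ A³; |3A| = 18.
Step 5: Check 18 ≤ 62.5000? Yes ✓.

K = 10/4, Plünnecke-Ruzsa bound K³|A| ≈ 62.5000, |3A| = 18, inequality holds.


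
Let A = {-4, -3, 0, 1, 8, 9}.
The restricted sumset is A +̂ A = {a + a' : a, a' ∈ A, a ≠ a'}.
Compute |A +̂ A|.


Restricted sumset: A +̂ A = {a + a' : a ∈ A, a' ∈ A, a ≠ a'}.
Equivalently, take A + A and drop any sum 2a that is achievable ONLY as a + a for a ∈ A (i.e. sums representable only with equal summands).
Enumerate pairs (a, a') with a < a' (symmetric, so each unordered pair gives one sum; this covers all a ≠ a'):
  -4 + -3 = -7
  -4 + 0 = -4
  -4 + 1 = -3
  -4 + 8 = 4
  -4 + 9 = 5
  -3 + 0 = -3
  -3 + 1 = -2
  -3 + 8 = 5
  -3 + 9 = 6
  0 + 1 = 1
  0 + 8 = 8
  0 + 9 = 9
  1 + 8 = 9
  1 + 9 = 10
  8 + 9 = 17
Collected distinct sums: {-7, -4, -3, -2, 1, 4, 5, 6, 8, 9, 10, 17}
|A +̂ A| = 12
(Reference bound: |A +̂ A| ≥ 2|A| - 3 for |A| ≥ 2, with |A| = 6 giving ≥ 9.)

|A +̂ A| = 12


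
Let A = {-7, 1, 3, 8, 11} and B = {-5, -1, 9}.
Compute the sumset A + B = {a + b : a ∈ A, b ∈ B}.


A + B = {a + b : a ∈ A, b ∈ B}.
Enumerate all |A|·|B| = 5·3 = 15 pairs (a, b) and collect distinct sums.
a = -7: -7+-5=-12, -7+-1=-8, -7+9=2
a = 1: 1+-5=-4, 1+-1=0, 1+9=10
a = 3: 3+-5=-2, 3+-1=2, 3+9=12
a = 8: 8+-5=3, 8+-1=7, 8+9=17
a = 11: 11+-5=6, 11+-1=10, 11+9=20
Collecting distinct sums: A + B = {-12, -8, -4, -2, 0, 2, 3, 6, 7, 10, 12, 17, 20}
|A + B| = 13

A + B = {-12, -8, -4, -2, 0, 2, 3, 6, 7, 10, 12, 17, 20}


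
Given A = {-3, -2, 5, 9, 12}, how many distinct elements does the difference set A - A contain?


A - A = {a - a' : a, a' ∈ A}; |A| = 5.
Bounds: 2|A|-1 ≤ |A - A| ≤ |A|² - |A| + 1, i.e. 9 ≤ |A - A| ≤ 21.
Note: 0 ∈ A - A always (from a - a). The set is symmetric: if d ∈ A - A then -d ∈ A - A.
Enumerate nonzero differences d = a - a' with a > a' (then include -d):
Positive differences: {1, 3, 4, 7, 8, 11, 12, 14, 15}
Full difference set: {0} ∪ (positive diffs) ∪ (negative diffs).
|A - A| = 1 + 2·9 = 19 (matches direct enumeration: 19).

|A - A| = 19


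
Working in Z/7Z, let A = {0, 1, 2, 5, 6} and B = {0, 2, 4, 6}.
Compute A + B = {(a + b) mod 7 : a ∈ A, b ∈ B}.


Work in Z/7Z: reduce every sum a + b modulo 7.
Enumerate all 20 pairs:
a = 0: 0+0=0, 0+2=2, 0+4=4, 0+6=6
a = 1: 1+0=1, 1+2=3, 1+4=5, 1+6=0
a = 2: 2+0=2, 2+2=4, 2+4=6, 2+6=1
a = 5: 5+0=5, 5+2=0, 5+4=2, 5+6=4
a = 6: 6+0=6, 6+2=1, 6+4=3, 6+6=5
Distinct residues collected: {0, 1, 2, 3, 4, 5, 6}
|A + B| = 7 (out of 7 total residues).

A + B = {0, 1, 2, 3, 4, 5, 6}


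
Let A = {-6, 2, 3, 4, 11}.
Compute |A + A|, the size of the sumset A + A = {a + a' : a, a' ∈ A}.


A + A = {a + a' : a, a' ∈ A}; |A| = 5.
General bounds: 2|A| - 1 ≤ |A + A| ≤ |A|(|A|+1)/2, i.e. 9 ≤ |A + A| ≤ 15.
Lower bound 2|A|-1 is attained iff A is an arithmetic progression.
Enumerate sums a + a' for a ≤ a' (symmetric, so this suffices):
a = -6: -6+-6=-12, -6+2=-4, -6+3=-3, -6+4=-2, -6+11=5
a = 2: 2+2=4, 2+3=5, 2+4=6, 2+11=13
a = 3: 3+3=6, 3+4=7, 3+11=14
a = 4: 4+4=8, 4+11=15
a = 11: 11+11=22
Distinct sums: {-12, -4, -3, -2, 4, 5, 6, 7, 8, 13, 14, 15, 22}
|A + A| = 13

|A + A| = 13


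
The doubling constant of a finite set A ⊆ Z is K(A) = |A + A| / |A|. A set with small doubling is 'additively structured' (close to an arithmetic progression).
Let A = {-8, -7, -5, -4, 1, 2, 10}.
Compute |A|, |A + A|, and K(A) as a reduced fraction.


|A| = 7.
Compute A + A by enumerating all 49 pairs.
A + A = {-16, -15, -14, -13, -12, -11, -10, -9, -8, -7, -6, -5, -4, -3, -2, 2, 3, 4, 5, 6, 11, 12, 20}, so |A + A| = 23.
K = |A + A| / |A| = 23/7 (already in lowest terms) ≈ 3.2857.
Reference: AP of size 7 gives K = 13/7 ≈ 1.8571; a fully generic set of size 7 gives K ≈ 4.0000.

|A| = 7, |A + A| = 23, K = 23/7.


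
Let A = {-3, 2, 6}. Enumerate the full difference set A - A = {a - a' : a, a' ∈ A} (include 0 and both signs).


A - A = {a - a' : a, a' ∈ A}.
Compute a - a' for each ordered pair (a, a'):
a = -3: -3--3=0, -3-2=-5, -3-6=-9
a = 2: 2--3=5, 2-2=0, 2-6=-4
a = 6: 6--3=9, 6-2=4, 6-6=0
Collecting distinct values (and noting 0 appears from a-a):
A - A = {-9, -5, -4, 0, 4, 5, 9}
|A - A| = 7

A - A = {-9, -5, -4, 0, 4, 5, 9}


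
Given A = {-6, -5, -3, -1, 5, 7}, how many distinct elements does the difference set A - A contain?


A - A = {a - a' : a, a' ∈ A}; |A| = 6.
Bounds: 2|A|-1 ≤ |A - A| ≤ |A|² - |A| + 1, i.e. 11 ≤ |A - A| ≤ 31.
Note: 0 ∈ A - A always (from a - a). The set is symmetric: if d ∈ A - A then -d ∈ A - A.
Enumerate nonzero differences d = a - a' with a > a' (then include -d):
Positive differences: {1, 2, 3, 4, 5, 6, 8, 10, 11, 12, 13}
Full difference set: {0} ∪ (positive diffs) ∪ (negative diffs).
|A - A| = 1 + 2·11 = 23 (matches direct enumeration: 23).

|A - A| = 23


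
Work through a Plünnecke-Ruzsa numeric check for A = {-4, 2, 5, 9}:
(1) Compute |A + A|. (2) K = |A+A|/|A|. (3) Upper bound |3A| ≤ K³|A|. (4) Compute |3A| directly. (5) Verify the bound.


|A| = 4.
Step 1: Compute A + A by enumerating all 16 pairs.
A + A = {-8, -2, 1, 4, 5, 7, 10, 11, 14, 18}, so |A + A| = 10.
Step 2: Doubling constant K = |A + A|/|A| = 10/4 = 10/4 ≈ 2.5000.
Step 3: Plünnecke-Ruzsa gives |3A| ≤ K³·|A| = (2.5000)³ · 4 ≈ 62.5000.
Step 4: Compute 3A = A + A + A directly by enumerating all triples (a,b,c) ∈ A³; |3A| = 19.
Step 5: Check 19 ≤ 62.5000? Yes ✓.

K = 10/4, Plünnecke-Ruzsa bound K³|A| ≈ 62.5000, |3A| = 19, inequality holds.
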